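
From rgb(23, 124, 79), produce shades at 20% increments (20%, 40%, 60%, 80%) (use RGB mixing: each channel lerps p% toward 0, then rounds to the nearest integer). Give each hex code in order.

#12633F, #0E4A2F, #093220, #051910

20%: (23 − 4.6 = 18.4→18, 124 − 24.8 = 99.2→99, 79 − 15.8 = 63.2→63) → #12633F
40%: (23 − 9.2 = 13.8→14, 124 − 49.6 = 74.4→74, 79 − 31.6 = 47.4→47) → #0E4A2F
60%: (23 − 13.8 = 9.2→9, 124 − 74.4 = 49.6→50, 79 − 47.4 = 31.6→32) → #093220
80%: (23 − 18.4 = 4.6→5, 124 − 99.2 = 24.8→25, 79 − 63.2 = 15.8→16) → #051910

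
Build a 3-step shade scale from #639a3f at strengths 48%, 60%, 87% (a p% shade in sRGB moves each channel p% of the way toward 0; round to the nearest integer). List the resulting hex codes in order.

#639a3f is rgb(99, 154, 63).
48%: (99 − 47.52 = 51.48→51, 154 − 73.92 = 80.08→80, 63 − 30.24 = 32.76→33) → #335021
60%: (99 − 59.4 = 39.6→40, 154 − 92.4 = 61.6→62, 63 − 37.8 = 25.2→25) → #283e19
87%: (99 − 86.13 = 12.87→13, 154 − 133.98 = 20.02→20, 63 − 54.81 = 8.19→8) → #0d1408

#335021, #283e19, #0d1408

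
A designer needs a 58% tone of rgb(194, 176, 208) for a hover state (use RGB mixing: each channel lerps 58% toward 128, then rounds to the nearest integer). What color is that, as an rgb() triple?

rgb(156, 148, 162)

A 58% tone moves each channel 58% toward 128:
  R: 194 + 0.58×(128−194) = 194 − 38.28 = 155.72 → 156
  G: 176 + 0.58×(128−176) = 176 − 27.84 = 148.16 → 148
  B: 208 − 46.4 = 161.6 → 162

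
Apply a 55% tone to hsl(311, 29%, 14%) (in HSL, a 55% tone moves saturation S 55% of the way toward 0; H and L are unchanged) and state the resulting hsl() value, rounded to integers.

hsl(311, 13%, 14%)

S moves 55% from 29 toward 0: 29 − 15.95 = 13.05 → 13.
H and L are unchanged.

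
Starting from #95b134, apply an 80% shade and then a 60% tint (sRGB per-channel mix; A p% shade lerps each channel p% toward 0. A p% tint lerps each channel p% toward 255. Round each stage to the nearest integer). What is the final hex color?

#95b134 is rgb(149, 177, 52).
An 80% shade moves each channel 80% toward 0:
  R: 149 − 119.2 = 29.8 → 30
  G: 177 + 0.8×(0−177) = 177 − 141.6 = 35.4 → 35
  B: 52 + 0.8×(0−52) = 52 − 41.6 = 10.4 → 10
After the shade: rgb(30, 35, 10) = #1e230a.
A 60% tint moves each channel 60% toward 255:
  R: 30 + 135 = 165 → 165
  G: 35 + 132 = 167 → 167
  B: 10 + 147 = 157 → 157
rgb(165, 167, 157) = #a5a79d.

#a5a79d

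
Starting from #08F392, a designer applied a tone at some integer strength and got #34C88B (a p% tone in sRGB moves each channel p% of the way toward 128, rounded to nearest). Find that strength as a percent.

37%

#08F392 is rgb(8, 243, 146); #34C88B is rgb(52, 200, 139).
On the R channel (widest range): 52 ≈ 8 + (p/100)(128 − 8), so p ≈ 100×(52 − 8)/(128 − 8) = 4400/120 = 36.67.
p = 37 reproduces all three channels after rounding.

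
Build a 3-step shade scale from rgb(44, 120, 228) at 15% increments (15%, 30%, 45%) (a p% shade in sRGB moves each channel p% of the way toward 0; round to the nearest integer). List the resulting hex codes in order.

#2566C2, #1F54A0, #18427D

15%: (44 − 6.6 = 37.4→37, 120 − 18 = 102→102, 228 − 34.2 = 193.8→194) → #2566C2
30%: (44 − 13.2 = 30.8→31, 120 − 36 = 84→84, 228 − 68.4 = 159.6→160) → #1F54A0
45%: (44 − 19.8 = 24.2→24, 120 − 54 = 66→66, 228 − 102.6 = 125.4→125) → #18427D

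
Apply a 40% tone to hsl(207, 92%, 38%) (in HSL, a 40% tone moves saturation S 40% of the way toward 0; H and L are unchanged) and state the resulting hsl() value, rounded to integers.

hsl(207, 55%, 38%)

S moves 40% from 92 toward 0: 92 − 36.8 = 55.2 → 55.
H and L are unchanged.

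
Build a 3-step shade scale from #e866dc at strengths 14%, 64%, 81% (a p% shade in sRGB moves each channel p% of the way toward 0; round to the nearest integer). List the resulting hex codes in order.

#c858bd, #54254f, #2c132a

#e866dc is rgb(232, 102, 220).
14%: (232 − 32.48 = 199.52→200, 102 − 14.28 = 87.72→88, 220 − 30.8 = 189.2→189) → #c858bd
64%: (232 − 148.48 = 83.52→84, 102 − 65.28 = 36.72→37, 220 − 140.8 = 79.2→79) → #54254f
81%: (232 − 187.92 = 44.08→44, 102 − 82.62 = 19.38→19, 220 − 178.2 = 41.8→42) → #2c132a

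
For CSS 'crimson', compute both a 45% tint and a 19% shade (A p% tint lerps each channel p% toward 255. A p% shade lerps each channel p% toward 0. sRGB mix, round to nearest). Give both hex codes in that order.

CSS crimson is rgb(220, 20, 60).
45% tint:
  R: 220 + 0.45×(255−220) = 220 + 15.75 = 235.75 → 236
  G: 20 + 105.75 = 125.75 → 126
  B: 60 + 87.75 = 147.75 → 148
  → #EC7E94
19% shade:
  R: 220 − 41.8 = 178.2 → 178
  G: 20 − 3.8 = 16.2 → 16
  B: 60 + 0.19×(0−60) = 60 − 11.4 = 48.6 → 49
  → #B21031

#EC7E94, #B21031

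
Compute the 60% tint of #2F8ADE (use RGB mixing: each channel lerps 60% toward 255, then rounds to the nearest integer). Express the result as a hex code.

#ACD0F2

#2F8ADE is rgb(47, 138, 222).
A 60% tint moves each channel 60% toward 255:
  R: 47 + 0.6×(255−47) = 47 + 124.8 = 171.8 → 172
  G: 138 + 70.2 = 208.2 → 208
  B: 222 + 0.6×(255−222) = 222 + 19.8 = 241.8 → 242
rgb(172, 208, 242) = #ACD0F2.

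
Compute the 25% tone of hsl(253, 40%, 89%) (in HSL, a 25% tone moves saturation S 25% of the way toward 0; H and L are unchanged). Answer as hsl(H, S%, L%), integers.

S moves 25% from 40 toward 0: 40 − 10 = 30 → 30.
H and L are unchanged.

hsl(253, 30%, 89%)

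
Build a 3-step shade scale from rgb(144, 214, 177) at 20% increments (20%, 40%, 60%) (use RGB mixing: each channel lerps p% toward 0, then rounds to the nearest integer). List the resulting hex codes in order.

20%: (144 − 28.8 = 115.2→115, 214 − 42.8 = 171.2→171, 177 − 35.4 = 141.6→142) → #73ab8e
40%: (144 − 57.6 = 86.4→86, 214 − 85.6 = 128.4→128, 177 − 70.8 = 106.2→106) → #56806a
60%: (144 − 86.4 = 57.6→58, 214 − 128.4 = 85.6→86, 177 − 106.2 = 70.8→71) → #3a5647

#73ab8e, #56806a, #3a5647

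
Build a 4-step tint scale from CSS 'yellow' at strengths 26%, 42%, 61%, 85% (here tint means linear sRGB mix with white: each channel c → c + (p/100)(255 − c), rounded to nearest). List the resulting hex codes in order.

CSS yellow is rgb(255, 255, 0).
26%: (255→255, 255→255, 0 + 66.3 = 66.3→66) → #FFFF42
42%: (255→255, 255→255, 0 + 107.1 = 107.1→107) → #FFFF6B
61%: (255→255, 255→255, 0 + 155.55 = 155.55→156) → #FFFF9C
85%: (255→255, 255→255, 0 + 216.75 = 216.75→217) → #FFFFD9

#FFFF42, #FFFF6B, #FFFF9C, #FFFFD9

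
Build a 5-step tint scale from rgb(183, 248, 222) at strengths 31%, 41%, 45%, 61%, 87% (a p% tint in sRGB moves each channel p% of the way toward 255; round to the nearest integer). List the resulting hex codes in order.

#CDFAE8, #D5FBEC, #D7FBED, #E3FCF2, #F6FEFB

31%: (183 + 22.32 = 205.32→205, 248 + 2.17 = 250.17→250, 222 + 10.23 = 232.23→232) → #CDFAE8
41%: (183 + 29.52 = 212.52→213, 248 + 2.87 = 250.87→251, 222 + 13.53 = 235.53→236) → #D5FBEC
45%: (183 + 32.4 = 215.4→215, 248 + 3.15 = 251.15→251, 222 + 14.85 = 236.85→237) → #D7FBED
61%: (183 + 43.92 = 226.92→227, 248 + 4.27 = 252.27→252, 222 + 20.13 = 242.13→242) → #E3FCF2
87%: (183 + 62.64 = 245.64→246, 248 + 6.09 = 254.09→254, 222 + 28.71 = 250.71→251) → #F6FEFB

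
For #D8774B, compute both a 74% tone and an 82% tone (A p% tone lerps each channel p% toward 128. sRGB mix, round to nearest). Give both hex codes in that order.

#D8774B is rgb(216, 119, 75).
74% tone:
  R: 216 − 65.12 = 150.88 → 151
  G: 119 + 0.74×(128−119) = 119 + 6.66 = 125.66 → 126
  B: 75 + 39.22 = 114.22 → 114
  → #977E72
82% tone:
  R: 216 + 0.82×(128−216) = 216 − 72.16 = 143.84 → 144
  G: 119 + 7.38 = 126.38 → 126
  B: 75 + 0.82×(128−75) = 75 + 43.46 = 118.46 → 118
  → #907E76

#977E72, #907E76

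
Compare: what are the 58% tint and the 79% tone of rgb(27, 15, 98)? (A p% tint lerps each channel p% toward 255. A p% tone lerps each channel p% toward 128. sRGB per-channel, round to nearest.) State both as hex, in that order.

#9F9ABD, #6B687A

58% tint:
  R: 27 + 0.58×(255−27) = 27 + 132.24 = 159.24 → 159
  G: 15 + 0.58×(255−15) = 15 + 139.2 = 154.2 → 154
  B: 98 + 0.58×(255−98) = 98 + 91.06 = 189.06 → 189
  → #9F9ABD
79% tone:
  R: 27 + 0.79×(128−27) = 27 + 79.79 = 106.79 → 107
  G: 15 + 89.27 = 104.27 → 104
  B: 98 + 0.79×(128−98) = 98 + 23.7 = 121.7 → 122
  → #6B687A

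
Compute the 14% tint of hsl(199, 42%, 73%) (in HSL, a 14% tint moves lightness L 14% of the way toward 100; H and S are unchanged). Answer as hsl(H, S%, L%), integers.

L moves 14% from 73 toward 100: 73 + 3.78 = 76.78 → 77.
H and S are unchanged.

hsl(199, 42%, 77%)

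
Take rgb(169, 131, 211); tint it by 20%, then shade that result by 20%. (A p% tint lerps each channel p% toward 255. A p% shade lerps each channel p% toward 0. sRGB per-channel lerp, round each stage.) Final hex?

Lerp each channel 20% toward 255:
  R: 169 + 17.2 = 186.2 → 186
  G: 131 + 24.8 = 155.8 → 156
  B: 211 + 0.2×(255−211) = 211 + 8.8 = 219.8 → 220
After the tint: rgb(186, 156, 220) = #BA9CDC.
Per channel, c → c + 0.2(0 − c):
  R: 186 − 37.2 = 148.8 → 149
  G: 156 + 0.2×(0−156) = 156 − 31.2 = 124.8 → 125
  B: 220 + 0.2×(0−220) = 220 − 44 = 176 → 176
rgb(149, 125, 176) = #957DB0.

#957DB0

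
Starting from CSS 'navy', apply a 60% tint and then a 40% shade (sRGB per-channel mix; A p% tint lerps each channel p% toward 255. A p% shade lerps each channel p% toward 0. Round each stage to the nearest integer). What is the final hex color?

CSS navy is rgb(0, 0, 128).
A 60% tint moves each channel 60% toward 255:
  R: 0 + 153 = 153 → 153
  G: 0 + 153 = 153 → 153
  B: 128 + 0.6×(255−128) = 128 + 76.2 = 204.2 → 204
After the tint: rgb(153, 153, 204) = #9999CC.
Lerp each channel 40% toward 0:
  R: 153 + 0.4×(0−153) = 153 − 61.2 = 91.8 → 92
  G: 153 − 61.2 = 91.8 → 92
  B: 204 − 81.6 = 122.4 → 122
rgb(92, 92, 122) = #5C5C7A.

#5C5C7A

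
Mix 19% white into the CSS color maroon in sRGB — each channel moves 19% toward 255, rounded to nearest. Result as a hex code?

CSS maroon is rgb(128, 0, 0).
Lerp each channel 19% toward 255:
  R: 128 + 24.13 = 152.13 → 152
  G: 0 + 48.45 = 48.45 → 48
  B: 0 + 48.45 = 48.45 → 48
rgb(152, 48, 48) = #983030.

#983030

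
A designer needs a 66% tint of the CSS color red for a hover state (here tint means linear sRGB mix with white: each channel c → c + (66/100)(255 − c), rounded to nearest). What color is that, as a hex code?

CSS red is rgb(255, 0, 0).
Lerp each channel 66% toward 255:
  R: 255 + 0.66×(255−255) = 255 + 0 = 255 → 255
  G: 0 + 0.66×(255−0) = 0 + 168.3 = 168.3 → 168
  B: 0 + 168.3 = 168.3 → 168
rgb(255, 168, 168) = #ffa8a8.

#ffa8a8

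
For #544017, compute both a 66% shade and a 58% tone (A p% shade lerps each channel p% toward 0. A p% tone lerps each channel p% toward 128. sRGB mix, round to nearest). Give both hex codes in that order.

#544017 is rgb(84, 64, 23).
66% shade:
  R: 84 + 0.66×(0−84) = 84 − 55.44 = 28.56 → 29
  G: 64 + 0.66×(0−64) = 64 − 42.24 = 21.76 → 22
  B: 23 − 15.18 = 7.82 → 8
  → #1D1608
58% tone:
  R: 84 + 0.58×(128−84) = 84 + 25.52 = 109.52 → 110
  G: 64 + 0.58×(128−64) = 64 + 37.12 = 101.12 → 101
  B: 23 + 60.9 = 83.9 → 84
  → #6E6554

#1D1608, #6E6554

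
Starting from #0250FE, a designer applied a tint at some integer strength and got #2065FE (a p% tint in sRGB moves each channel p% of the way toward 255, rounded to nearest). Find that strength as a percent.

#0250FE is rgb(2, 80, 254); #2065FE is rgb(32, 101, 254).
On the R channel (widest range): 32 ≈ 2 + (p/100)(255 − 2), so p ≈ 100×(32 − 2)/(255 − 2) = 3000/253 = 11.86.
p = 12 reproduces all three channels after rounding.

12%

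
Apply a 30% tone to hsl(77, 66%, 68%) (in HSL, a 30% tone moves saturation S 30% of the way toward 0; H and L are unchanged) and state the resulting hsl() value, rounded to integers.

S moves 30% from 66 toward 0: 66 − 19.8 = 46.2 → 46.
H and L are unchanged.

hsl(77, 46%, 68%)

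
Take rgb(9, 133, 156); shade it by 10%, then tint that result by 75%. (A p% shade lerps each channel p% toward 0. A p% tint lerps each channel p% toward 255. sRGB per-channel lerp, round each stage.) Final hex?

#C1DDE2

Lerp each channel 10% toward 0:
  R: 9 + 0.1×(0−9) = 9 − 0.9 = 8.1 → 8
  G: 133 + 0.1×(0−133) = 133 − 13.3 = 119.7 → 120
  B: 156 − 15.6 = 140.4 → 140
After the shade: rgb(8, 120, 140) = #08788C.
Per channel, c → c + 0.75(255 − c):
  R: 8 + 0.75×(255−8) = 8 + 185.25 = 193.25 → 193
  G: 120 + 101.25 = 221.25 → 221
  B: 140 + 0.75×(255−140) = 140 + 86.25 = 226.25 → 226
rgb(193, 221, 226) = #C1DDE2.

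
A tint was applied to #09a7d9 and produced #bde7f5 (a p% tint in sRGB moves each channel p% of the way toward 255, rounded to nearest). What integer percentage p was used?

#09a7d9 is rgb(9, 167, 217); #bde7f5 is rgb(189, 231, 245).
On the R channel (widest range): 189 ≈ 9 + (p/100)(255 − 9), so p ≈ 100×(189 − 9)/(255 − 9) = 18000/246 = 73.17.
p = 73 reproduces all three channels after rounding.

73%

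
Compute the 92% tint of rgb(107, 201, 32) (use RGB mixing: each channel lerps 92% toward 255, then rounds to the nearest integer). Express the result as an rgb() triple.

A 92% tint moves each channel 92% toward 255:
  R: 107 + 136.16 = 243.16 → 243
  G: 201 + 49.68 = 250.68 → 251
  B: 32 + 0.92×(255−32) = 32 + 205.16 = 237.16 → 237

rgb(243, 251, 237)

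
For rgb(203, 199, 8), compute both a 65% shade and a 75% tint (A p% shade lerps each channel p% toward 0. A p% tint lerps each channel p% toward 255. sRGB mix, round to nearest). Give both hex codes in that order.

#474603, #f2f1c1

65% shade:
  R: 203 + 0.65×(0−203) = 203 − 131.95 = 71.05 → 71
  G: 199 + 0.65×(0−199) = 199 − 129.35 = 69.65 → 70
  B: 8 − 5.2 = 2.8 → 3
  → #474603
75% tint:
  R: 203 + 0.75×(255−203) = 203 + 39 = 242 → 242
  G: 199 + 0.75×(255−199) = 199 + 42 = 241 → 241
  B: 8 + 185.25 = 193.25 → 193
  → #f2f1c1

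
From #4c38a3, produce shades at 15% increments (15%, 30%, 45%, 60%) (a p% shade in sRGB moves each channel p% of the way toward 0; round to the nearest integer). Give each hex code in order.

#4c38a3 is rgb(76, 56, 163).
15%: (76 − 11.4 = 64.6→65, 56 − 8.4 = 47.6→48, 163 − 24.45 = 138.55→139) → #41308b
30%: (76 − 22.8 = 53.2→53, 56 − 16.8 = 39.2→39, 163 − 48.9 = 114.1→114) → #352772
45%: (76 − 34.2 = 41.8→42, 56 − 25.2 = 30.8→31, 163 − 73.35 = 89.65→90) → #2a1f5a
60%: (76 − 45.6 = 30.4→30, 56 − 33.6 = 22.4→22, 163 − 97.8 = 65.2→65) → #1e1641

#41308b, #352772, #2a1f5a, #1e1641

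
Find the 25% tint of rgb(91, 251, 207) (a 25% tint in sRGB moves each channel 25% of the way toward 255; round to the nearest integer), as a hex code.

Lerp each channel 25% toward 255:
  R: 91 + 41 = 132 → 132
  G: 251 + 1 = 252 → 252
  B: 207 + 12 = 219 → 219
rgb(132, 252, 219) = #84fcdb.

#84fcdb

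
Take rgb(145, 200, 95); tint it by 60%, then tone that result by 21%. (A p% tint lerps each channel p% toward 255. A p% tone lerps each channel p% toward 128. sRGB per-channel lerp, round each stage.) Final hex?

A 60% tint moves each channel 60% toward 255:
  R: 145 + 0.6×(255−145) = 145 + 66 = 211 → 211
  G: 200 + 0.6×(255−200) = 200 + 33 = 233 → 233
  B: 95 + 96 = 191 → 191
After the tint: rgb(211, 233, 191) = #D3E9BF.
A 21% tone moves each channel 21% toward 128:
  R: 211 − 17.43 = 193.57 → 194
  G: 233 + 0.21×(128−233) = 233 − 22.05 = 210.95 → 211
  B: 191 + 0.21×(128−191) = 191 − 13.23 = 177.77 → 178
rgb(194, 211, 178) = #C2D3B2.

#C2D3B2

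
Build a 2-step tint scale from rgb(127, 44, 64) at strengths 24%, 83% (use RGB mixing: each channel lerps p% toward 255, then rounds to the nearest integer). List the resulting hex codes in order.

24%: (127 + 30.72 = 157.72→158, 44 + 50.64 = 94.64→95, 64 + 45.84 = 109.84→110) → #9E5F6E
83%: (127 + 106.24 = 233.24→233, 44 + 175.13 = 219.13→219, 64 + 158.53 = 222.53→223) → #E9DBDF

#9E5F6E, #E9DBDF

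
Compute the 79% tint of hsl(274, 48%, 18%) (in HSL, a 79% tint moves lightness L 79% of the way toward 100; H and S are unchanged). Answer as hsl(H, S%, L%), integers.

hsl(274, 48%, 83%)

L moves 79% from 18 toward 100: 18 + 64.78 = 82.78 → 83.
H and S are unchanged.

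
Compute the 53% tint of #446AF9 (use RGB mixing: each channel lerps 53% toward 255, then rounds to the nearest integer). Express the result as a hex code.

#A7B9FC

#446AF9 is rgb(68, 106, 249).
Lerp each channel 53% toward 255:
  R: 68 + 0.53×(255−68) = 68 + 99.11 = 167.11 → 167
  G: 106 + 78.97 = 184.97 → 185
  B: 249 + 0.53×(255−249) = 249 + 3.18 = 252.18 → 252
rgb(167, 185, 252) = #A7B9FC.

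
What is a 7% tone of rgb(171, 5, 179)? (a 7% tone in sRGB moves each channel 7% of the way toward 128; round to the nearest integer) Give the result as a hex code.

Per channel, c → c + 0.07(128 − c):
  R: 171 + 0.07×(128−171) = 171 − 3.01 = 167.99 → 168
  G: 5 + 8.61 = 13.61 → 14
  B: 179 − 3.57 = 175.43 → 175
rgb(168, 14, 175) = #a80eaf.

#a80eaf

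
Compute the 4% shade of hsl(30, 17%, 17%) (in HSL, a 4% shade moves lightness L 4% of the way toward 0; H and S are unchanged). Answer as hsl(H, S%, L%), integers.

hsl(30, 17%, 16%)

L moves 4% from 17 toward 0: 17 − 0.68 = 16.32 → 16.
H and S are unchanged.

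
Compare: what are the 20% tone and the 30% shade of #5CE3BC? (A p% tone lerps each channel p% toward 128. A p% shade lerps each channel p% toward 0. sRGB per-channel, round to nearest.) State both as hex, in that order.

#5CE3BC is rgb(92, 227, 188).
20% tone:
  R: 92 + 7.2 = 99.2 → 99
  G: 227 − 19.8 = 207.2 → 207
  B: 188 − 12 = 176 → 176
  → #63CFB0
30% shade:
  R: 92 + 0.3×(0−92) = 92 − 27.6 = 64.4 → 64
  G: 227 + 0.3×(0−227) = 227 − 68.1 = 158.9 → 159
  B: 188 − 56.4 = 131.6 → 132
  → #409F84

#63CFB0, #409F84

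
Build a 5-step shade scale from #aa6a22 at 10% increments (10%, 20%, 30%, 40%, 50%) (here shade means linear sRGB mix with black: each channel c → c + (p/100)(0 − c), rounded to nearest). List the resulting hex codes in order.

#995f1f, #88551b, #774a18, #664014, #553511

#aa6a22 is rgb(170, 106, 34).
10%: (170 − 17 = 153→153, 106 − 10.6 = 95.4→95, 34 − 3.4 = 30.6→31) → #995f1f
20%: (170 − 34 = 136→136, 106 − 21.2 = 84.8→85, 34 − 6.8 = 27.2→27) → #88551b
30%: (170 − 51 = 119→119, 106 − 31.8 = 74.2→74, 34 − 10.2 = 23.8→24) → #774a18
40%: (170 − 68 = 102→102, 106 − 42.4 = 63.6→64, 34 − 13.6 = 20.4→20) → #664014
50%: (170 − 85 = 85→85, 106 − 53 = 53→53, 34 − 17 = 17→17) → #553511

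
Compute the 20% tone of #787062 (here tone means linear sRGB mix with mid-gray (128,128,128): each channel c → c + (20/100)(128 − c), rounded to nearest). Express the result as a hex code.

#7A7368

#787062 is rgb(120, 112, 98).
Per channel, c → c + 0.2(128 − c):
  R: 120 + 0.2×(128−120) = 120 + 1.6 = 121.6 → 122
  G: 112 + 3.2 = 115.2 → 115
  B: 98 + 0.2×(128−98) = 98 + 6 = 104 → 104
rgb(122, 115, 104) = #7A7368.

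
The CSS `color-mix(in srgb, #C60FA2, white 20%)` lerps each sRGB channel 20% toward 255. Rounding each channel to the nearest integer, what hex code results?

#D13FB5

#C60FA2 is rgb(198, 15, 162).
Per channel, c → c + 0.2(255 − c):
  R: 198 + 0.2×(255−198) = 198 + 11.4 = 209.4 → 209
  G: 15 + 48 = 63 → 63
  B: 162 + 18.6 = 180.6 → 181
rgb(209, 63, 181) = #D13FB5.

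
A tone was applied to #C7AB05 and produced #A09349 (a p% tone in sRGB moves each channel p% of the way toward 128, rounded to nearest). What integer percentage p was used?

55%

#C7AB05 is rgb(199, 171, 5); #A09349 is rgb(160, 147, 73).
On the B channel (widest range): 73 ≈ 5 + (p/100)(128 − 5), so p ≈ 100×(73 − 5)/(128 − 5) = 6800/123 = 55.28.
p = 55 reproduces all three channels after rounding.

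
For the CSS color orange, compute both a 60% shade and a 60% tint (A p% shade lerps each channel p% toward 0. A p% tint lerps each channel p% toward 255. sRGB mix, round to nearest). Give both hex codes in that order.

#664200, #FFDB99

CSS orange is rgb(255, 165, 0).
60% shade:
  R: 255 + 0.6×(0−255) = 255 − 153 = 102 → 102
  G: 165 − 99 = 66 → 66
  B: 0 + 0.6×(0−0) = 0 + 0 = 0 → 0
  → #664200
60% tint:
  R: 255 + 0.6×(255−255) = 255 + 0 = 255 → 255
  G: 165 + 54 = 219 → 219
  B: 0 + 0.6×(255−0) = 0 + 153 = 153 → 153
  → #FFDB99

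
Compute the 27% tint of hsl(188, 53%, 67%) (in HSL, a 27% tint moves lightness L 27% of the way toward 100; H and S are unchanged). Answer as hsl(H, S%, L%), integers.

hsl(188, 53%, 76%)

L moves 27% from 67 toward 100: 67 + 8.91 = 75.91 → 76.
H and S are unchanged.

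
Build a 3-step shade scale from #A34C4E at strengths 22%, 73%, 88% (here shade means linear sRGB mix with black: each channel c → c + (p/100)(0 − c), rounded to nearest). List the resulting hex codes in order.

#A34C4E is rgb(163, 76, 78).
22%: (163 − 35.86 = 127.14→127, 76 − 16.72 = 59.28→59, 78 − 17.16 = 60.84→61) → #7F3B3D
73%: (163 − 118.99 = 44.01→44, 76 − 55.48 = 20.52→21, 78 − 56.94 = 21.06→21) → #2C1515
88%: (163 − 143.44 = 19.56→20, 76 − 66.88 = 9.12→9, 78 − 68.64 = 9.36→9) → #140909

#7F3B3D, #2C1515, #140909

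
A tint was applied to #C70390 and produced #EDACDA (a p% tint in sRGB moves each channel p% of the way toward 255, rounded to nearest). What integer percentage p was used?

#C70390 is rgb(199, 3, 144); #EDACDA is rgb(237, 172, 218).
On the G channel (widest range): 172 ≈ 3 + (p/100)(255 − 3), so p ≈ 100×(172 − 3)/(255 − 3) = 16900/252 = 67.06.
p = 67 reproduces all three channels after rounding.

67%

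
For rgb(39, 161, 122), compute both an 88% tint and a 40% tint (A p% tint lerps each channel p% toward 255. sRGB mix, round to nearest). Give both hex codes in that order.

#E5F4EF, #7DC7AF

88% tint:
  R: 39 + 190.08 = 229.08 → 229
  G: 161 + 0.88×(255−161) = 161 + 82.72 = 243.72 → 244
  B: 122 + 117.04 = 239.04 → 239
  → #E5F4EF
40% tint:
  R: 39 + 0.4×(255−39) = 39 + 86.4 = 125.4 → 125
  G: 161 + 37.6 = 198.6 → 199
  B: 122 + 0.4×(255−122) = 122 + 53.2 = 175.2 → 175
  → #7DC7AF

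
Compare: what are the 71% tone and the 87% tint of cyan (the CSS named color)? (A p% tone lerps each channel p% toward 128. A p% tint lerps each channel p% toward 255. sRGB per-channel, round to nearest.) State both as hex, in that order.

CSS cyan is rgb(0, 255, 255).
71% tone:
  R: 0 + 90.88 = 90.88 → 91
  G: 255 − 90.17 = 164.83 → 165
  B: 255 + 0.71×(128−255) = 255 − 90.17 = 164.83 → 165
  → #5ba5a5
87% tint:
  R: 0 + 0.87×(255−0) = 0 + 221.85 = 221.85 → 222
  G: 255 + 0 = 255 → 255
  B: 255 + 0 = 255 → 255
  → #deffff

#5ba5a5, #deffff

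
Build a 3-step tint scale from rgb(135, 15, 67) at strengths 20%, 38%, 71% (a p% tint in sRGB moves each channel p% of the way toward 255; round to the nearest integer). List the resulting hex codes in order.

#9F3F69, #B56A8A, #DCB9C8

20%: (135 + 24 = 159→159, 15 + 48 = 63→63, 67 + 37.6 = 104.6→105) → #9F3F69
38%: (135 + 45.6 = 180.6→181, 15 + 91.2 = 106.2→106, 67 + 71.44 = 138.44→138) → #B56A8A
71%: (135 + 85.2 = 220.2→220, 15 + 170.4 = 185.4→185, 67 + 133.48 = 200.48→200) → #DCB9C8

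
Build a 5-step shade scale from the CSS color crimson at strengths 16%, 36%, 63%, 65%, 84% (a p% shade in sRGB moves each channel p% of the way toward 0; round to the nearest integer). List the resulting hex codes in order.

CSS crimson is rgb(220, 20, 60).
16%: (220 − 35.2 = 184.8→185, 20 − 3.2 = 16.8→17, 60 − 9.6 = 50.4→50) → #B91132
36%: (220 − 79.2 = 140.8→141, 20 − 7.2 = 12.8→13, 60 − 21.6 = 38.4→38) → #8D0D26
63%: (220 − 138.6 = 81.4→81, 20 − 12.6 = 7.4→7, 60 − 37.8 = 22.2→22) → #510716
65%: (220 − 143 = 77→77, 20 − 13 = 7→7, 60 − 39 = 21→21) → #4D0715
84%: (220 − 184.8 = 35.2→35, 20 − 16.8 = 3.2→3, 60 − 50.4 = 9.6→10) → #23030A

#B91132, #8D0D26, #510716, #4D0715, #23030A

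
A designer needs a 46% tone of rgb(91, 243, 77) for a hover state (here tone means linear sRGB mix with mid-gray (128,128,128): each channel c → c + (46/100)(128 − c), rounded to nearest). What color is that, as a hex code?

#6CBE64

A 46% tone moves each channel 46% toward 128:
  R: 91 + 0.46×(128−91) = 91 + 17.02 = 108.02 → 108
  G: 243 − 52.9 = 190.1 → 190
  B: 77 + 0.46×(128−77) = 77 + 23.46 = 100.46 → 100
rgb(108, 190, 100) = #6CBE64.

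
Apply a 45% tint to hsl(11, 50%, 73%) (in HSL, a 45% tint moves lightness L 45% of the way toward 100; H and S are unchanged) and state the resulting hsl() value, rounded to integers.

hsl(11, 50%, 85%)

L moves 45% from 73 toward 100: 73 + 12.15 = 85.15 → 85.
H and S are unchanged.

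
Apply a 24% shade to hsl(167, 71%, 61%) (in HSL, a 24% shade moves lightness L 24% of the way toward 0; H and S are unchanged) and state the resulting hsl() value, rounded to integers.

hsl(167, 71%, 46%)

L moves 24% from 61 toward 0: 61 − 14.64 = 46.36 → 46.
H and S are unchanged.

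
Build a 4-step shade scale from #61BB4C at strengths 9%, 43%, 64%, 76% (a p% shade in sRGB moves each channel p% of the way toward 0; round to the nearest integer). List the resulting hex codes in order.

#61BB4C is rgb(97, 187, 76).
9%: (97 − 8.73 = 88.27→88, 187 − 16.83 = 170.17→170, 76 − 6.84 = 69.16→69) → #58AA45
43%: (97 − 41.71 = 55.29→55, 187 − 80.41 = 106.59→107, 76 − 32.68 = 43.32→43) → #376B2B
64%: (97 − 62.08 = 34.92→35, 187 − 119.68 = 67.32→67, 76 − 48.64 = 27.36→27) → #23431B
76%: (97 − 73.72 = 23.28→23, 187 − 142.12 = 44.88→45, 76 − 57.76 = 18.24→18) → #172D12

#58AA45, #376B2B, #23431B, #172D12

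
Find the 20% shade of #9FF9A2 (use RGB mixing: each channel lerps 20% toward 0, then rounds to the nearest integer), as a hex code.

#7FC782

#9FF9A2 is rgb(159, 249, 162).
A 20% shade moves each channel 20% toward 0:
  R: 159 − 31.8 = 127.2 → 127
  G: 249 + 0.2×(0−249) = 249 − 49.8 = 199.2 → 199
  B: 162 + 0.2×(0−162) = 162 − 32.4 = 129.6 → 130
rgb(127, 199, 130) = #7FC782.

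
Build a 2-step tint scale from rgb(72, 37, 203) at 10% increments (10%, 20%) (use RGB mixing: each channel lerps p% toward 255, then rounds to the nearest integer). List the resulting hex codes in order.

#5A3BD0, #6D51D5

10%: (72 + 18.3 = 90.3→90, 37 + 21.8 = 58.8→59, 203 + 5.2 = 208.2→208) → #5A3BD0
20%: (72 + 36.6 = 108.6→109, 37 + 43.6 = 80.6→81, 203 + 10.4 = 213.4→213) → #6D51D5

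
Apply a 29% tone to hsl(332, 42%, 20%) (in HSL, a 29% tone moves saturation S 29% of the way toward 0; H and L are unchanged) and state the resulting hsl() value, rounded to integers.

S moves 29% from 42 toward 0: 42 − 12.18 = 29.82 → 30.
H and L are unchanged.

hsl(332, 30%, 20%)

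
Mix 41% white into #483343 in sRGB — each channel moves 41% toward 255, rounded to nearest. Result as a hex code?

#483343 is rgb(72, 51, 67).
Per channel, c → c + 0.41(255 − c):
  R: 72 + 75.03 = 147.03 → 147
  G: 51 + 0.41×(255−51) = 51 + 83.64 = 134.64 → 135
  B: 67 + 77.08 = 144.08 → 144
rgb(147, 135, 144) = #938790.

#938790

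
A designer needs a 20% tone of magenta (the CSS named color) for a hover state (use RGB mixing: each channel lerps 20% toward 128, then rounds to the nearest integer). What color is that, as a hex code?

CSS magenta is rgb(255, 0, 255).
A 20% tone moves each channel 20% toward 128:
  R: 255 + 0.2×(128−255) = 255 − 25.4 = 229.6 → 230
  G: 0 + 0.2×(128−0) = 0 + 25.6 = 25.6 → 26
  B: 255 + 0.2×(128−255) = 255 − 25.4 = 229.6 → 230
rgb(230, 26, 230) = #E61AE6.

#E61AE6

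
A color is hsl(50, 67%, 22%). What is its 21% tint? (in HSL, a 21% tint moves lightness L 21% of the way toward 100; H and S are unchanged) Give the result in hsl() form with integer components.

hsl(50, 67%, 38%)

L moves 21% from 22 toward 100: 22 + 16.38 = 38.38 → 38.
H and S are unchanged.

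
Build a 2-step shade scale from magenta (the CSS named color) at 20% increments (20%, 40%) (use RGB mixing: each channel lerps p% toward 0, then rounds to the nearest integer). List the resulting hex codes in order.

CSS magenta is rgb(255, 0, 255).
20%: (255 − 51 = 204→204, 0→0, 255 − 51 = 204→204) → #CC00CC
40%: (255 − 102 = 153→153, 0→0, 255 − 102 = 153→153) → #990099

#CC00CC, #990099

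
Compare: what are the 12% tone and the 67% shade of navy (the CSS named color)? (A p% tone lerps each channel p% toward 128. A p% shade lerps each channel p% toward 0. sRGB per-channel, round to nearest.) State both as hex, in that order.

CSS navy is rgb(0, 0, 128).
12% tone:
  R: 0 + 0.12×(128−0) = 0 + 15.36 = 15.36 → 15
  G: 0 + 0.12×(128−0) = 0 + 15.36 = 15.36 → 15
  B: 128 + 0.12×(128−128) = 128 + 0 = 128 → 128
  → #0f0f80
67% shade:
  R: 0 + 0 = 0 → 0
  G: 0 + 0.67×(0−0) = 0 + 0 = 0 → 0
  B: 128 + 0.67×(0−128) = 128 − 85.76 = 42.24 → 42
  → #00002a

#0f0f80, #00002a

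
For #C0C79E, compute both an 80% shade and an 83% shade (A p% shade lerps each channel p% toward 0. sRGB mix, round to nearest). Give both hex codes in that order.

#C0C79E is rgb(192, 199, 158).
80% shade:
  R: 192 − 153.6 = 38.4 → 38
  G: 199 + 0.8×(0−199) = 199 − 159.2 = 39.8 → 40
  B: 158 − 126.4 = 31.6 → 32
  → #262820
83% shade:
  R: 192 − 159.36 = 32.64 → 33
  G: 199 − 165.17 = 33.83 → 34
  B: 158 + 0.83×(0−158) = 158 − 131.14 = 26.86 → 27
  → #21221B

#262820, #21221B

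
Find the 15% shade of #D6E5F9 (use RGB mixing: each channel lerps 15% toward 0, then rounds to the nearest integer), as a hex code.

#B6C3D4

#D6E5F9 is rgb(214, 229, 249).
Per channel, c → c + 0.15(0 − c):
  R: 214 − 32.1 = 181.9 → 182
  G: 229 − 34.35 = 194.65 → 195
  B: 249 + 0.15×(0−249) = 249 − 37.35 = 211.65 → 212
rgb(182, 195, 212) = #B6C3D4.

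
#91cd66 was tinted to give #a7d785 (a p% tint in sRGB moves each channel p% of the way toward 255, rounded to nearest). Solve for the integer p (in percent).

#91cd66 is rgb(145, 205, 102); #a7d785 is rgb(167, 215, 133).
On the B channel (widest range): 133 ≈ 102 + (p/100)(255 − 102), so p ≈ 100×(133 − 102)/(255 − 102) = 3100/153 = 20.26.
p = 20 reproduces all three channels after rounding.

20%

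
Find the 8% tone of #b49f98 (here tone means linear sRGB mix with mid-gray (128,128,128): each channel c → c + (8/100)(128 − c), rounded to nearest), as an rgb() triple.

#b49f98 is rgb(180, 159, 152).
Per channel, c → c + 0.08(128 − c):
  R: 180 − 4.16 = 175.84 → 176
  G: 159 − 2.48 = 156.52 → 157
  B: 152 + 0.08×(128−152) = 152 − 1.92 = 150.08 → 150

rgb(176, 157, 150)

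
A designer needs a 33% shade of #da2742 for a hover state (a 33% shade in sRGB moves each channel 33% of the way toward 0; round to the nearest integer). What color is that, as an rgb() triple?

rgb(146, 26, 44)

#da2742 is rgb(218, 39, 66).
Lerp each channel 33% toward 0:
  R: 218 + 0.33×(0−218) = 218 − 71.94 = 146.06 → 146
  G: 39 + 0.33×(0−39) = 39 − 12.87 = 26.13 → 26
  B: 66 + 0.33×(0−66) = 66 − 21.78 = 44.22 → 44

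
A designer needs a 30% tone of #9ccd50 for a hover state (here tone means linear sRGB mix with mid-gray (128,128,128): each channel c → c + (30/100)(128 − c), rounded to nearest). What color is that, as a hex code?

#94b65e

#9ccd50 is rgb(156, 205, 80).
Per channel, c → c + 0.3(128 − c):
  R: 156 + 0.3×(128−156) = 156 − 8.4 = 147.6 → 148
  G: 205 − 23.1 = 181.9 → 182
  B: 80 + 0.3×(128−80) = 80 + 14.4 = 94.4 → 94
rgb(148, 182, 94) = #94b65e.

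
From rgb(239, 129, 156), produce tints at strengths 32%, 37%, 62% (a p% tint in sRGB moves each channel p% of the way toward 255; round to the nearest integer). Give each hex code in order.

#F4A9BC, #F5B0C1, #F9CFD9

32%: (239 + 5.12 = 244.12→244, 129 + 40.32 = 169.32→169, 156 + 31.68 = 187.68→188) → #F4A9BC
37%: (239 + 5.92 = 244.92→245, 129 + 46.62 = 175.62→176, 156 + 36.63 = 192.63→193) → #F5B0C1
62%: (239 + 9.92 = 248.92→249, 129 + 78.12 = 207.12→207, 156 + 61.38 = 217.38→217) → #F9CFD9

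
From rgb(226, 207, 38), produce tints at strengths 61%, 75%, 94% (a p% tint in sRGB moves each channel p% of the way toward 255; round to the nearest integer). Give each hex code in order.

#F4ECAA, #F8F3C9, #FDFCF2

61%: (226 + 17.69 = 243.69→244, 207 + 29.28 = 236.28→236, 38 + 132.37 = 170.37→170) → #F4ECAA
75%: (226 + 21.75 = 247.75→248, 207 + 36 = 243→243, 38 + 162.75 = 200.75→201) → #F8F3C9
94%: (226 + 27.26 = 253.26→253, 207 + 45.12 = 252.12→252, 38 + 203.98 = 241.98→242) → #FDFCF2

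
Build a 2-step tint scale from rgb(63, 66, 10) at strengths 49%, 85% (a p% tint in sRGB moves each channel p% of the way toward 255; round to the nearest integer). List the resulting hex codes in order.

49%: (63 + 94.08 = 157.08→157, 66 + 92.61 = 158.61→159, 10 + 120.05 = 130.05→130) → #9d9f82
85%: (63 + 163.2 = 226.2→226, 66 + 160.65 = 226.65→227, 10 + 208.25 = 218.25→218) → #e2e3da

#9d9f82, #e2e3da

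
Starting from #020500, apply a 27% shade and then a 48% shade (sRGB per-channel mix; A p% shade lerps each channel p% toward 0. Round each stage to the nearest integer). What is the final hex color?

#020500 is rgb(2, 5, 0).
Per channel, c → c + 0.27(0 − c):
  R: 2 − 0.54 = 1.46 → 1
  G: 5 + 0.27×(0−5) = 5 − 1.35 = 3.65 → 4
  B: 0 + 0.27×(0−0) = 0 + 0 = 0 → 0
After the shade: rgb(1, 4, 0) = #010400.
Per channel, c → c + 0.48(0 − c):
  R: 1 + 0.48×(0−1) = 1 − 0.48 = 0.52 → 1
  G: 4 + 0.48×(0−4) = 4 − 1.92 = 2.08 → 2
  B: 0 + 0 = 0 → 0
rgb(1, 2, 0) = #010200.

#010200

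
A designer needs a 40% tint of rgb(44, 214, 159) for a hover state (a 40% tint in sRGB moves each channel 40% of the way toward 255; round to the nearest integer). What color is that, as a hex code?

A 40% tint moves each channel 40% toward 255:
  R: 44 + 0.4×(255−44) = 44 + 84.4 = 128.4 → 128
  G: 214 + 0.4×(255−214) = 214 + 16.4 = 230.4 → 230
  B: 159 + 38.4 = 197.4 → 197
rgb(128, 230, 197) = #80E6C5.

#80E6C5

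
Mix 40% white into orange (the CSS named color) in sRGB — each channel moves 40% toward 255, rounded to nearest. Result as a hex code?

CSS orange is rgb(255, 165, 0).
Per channel, c → c + 0.4(255 − c):
  R: 255 + 0 = 255 → 255
  G: 165 + 0.4×(255−165) = 165 + 36 = 201 → 201
  B: 0 + 0.4×(255−0) = 0 + 102 = 102 → 102
rgb(255, 201, 102) = #FFC966.

#FFC966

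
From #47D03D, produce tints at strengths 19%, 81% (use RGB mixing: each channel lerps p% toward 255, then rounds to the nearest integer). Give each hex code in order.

#6AD962, #DCF6DA

#47D03D is rgb(71, 208, 61).
19%: (71 + 34.96 = 105.96→106, 208 + 8.93 = 216.93→217, 61 + 36.86 = 97.86→98) → #6AD962
81%: (71 + 149.04 = 220.04→220, 208 + 38.07 = 246.07→246, 61 + 157.14 = 218.14→218) → #DCF6DA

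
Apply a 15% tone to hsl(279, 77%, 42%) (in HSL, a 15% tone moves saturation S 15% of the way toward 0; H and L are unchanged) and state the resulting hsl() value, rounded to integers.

hsl(279, 65%, 42%)

S moves 15% from 77 toward 0: 77 − 11.55 = 65.45 → 65.
H and L are unchanged.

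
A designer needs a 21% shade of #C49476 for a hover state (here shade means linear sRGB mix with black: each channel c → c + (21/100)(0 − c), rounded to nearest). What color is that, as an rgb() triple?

#C49476 is rgb(196, 148, 118).
Lerp each channel 21% toward 0:
  R: 196 + 0.21×(0−196) = 196 − 41.16 = 154.84 → 155
  G: 148 + 0.21×(0−148) = 148 − 31.08 = 116.92 → 117
  B: 118 + 0.21×(0−118) = 118 − 24.78 = 93.22 → 93

rgb(155, 117, 93)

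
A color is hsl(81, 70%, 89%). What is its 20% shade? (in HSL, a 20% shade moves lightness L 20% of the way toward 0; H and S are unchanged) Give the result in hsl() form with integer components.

hsl(81, 70%, 71%)

L moves 20% from 89 toward 0: 89 − 17.8 = 71.2 → 71.
H and S are unchanged.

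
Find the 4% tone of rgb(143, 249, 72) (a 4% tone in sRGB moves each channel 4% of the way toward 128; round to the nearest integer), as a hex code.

#8ef44a

A 4% tone moves each channel 4% toward 128:
  R: 143 − 0.6 = 142.4 → 142
  G: 249 + 0.04×(128−249) = 249 − 4.84 = 244.16 → 244
  B: 72 + 2.24 = 74.24 → 74
rgb(142, 244, 74) = #8ef44a.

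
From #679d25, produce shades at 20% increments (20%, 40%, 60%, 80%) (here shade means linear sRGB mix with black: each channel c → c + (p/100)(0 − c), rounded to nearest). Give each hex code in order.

#679d25 is rgb(103, 157, 37).
20%: (103 − 20.6 = 82.4→82, 157 − 31.4 = 125.6→126, 37 − 7.4 = 29.6→30) → #527e1e
40%: (103 − 41.2 = 61.8→62, 157 − 62.8 = 94.2→94, 37 − 14.8 = 22.2→22) → #3e5e16
60%: (103 − 61.8 = 41.2→41, 157 − 94.2 = 62.8→63, 37 − 22.2 = 14.8→15) → #293f0f
80%: (103 − 82.4 = 20.6→21, 157 − 125.6 = 31.4→31, 37 − 29.6 = 7.4→7) → #151f07

#527e1e, #3e5e16, #293f0f, #151f07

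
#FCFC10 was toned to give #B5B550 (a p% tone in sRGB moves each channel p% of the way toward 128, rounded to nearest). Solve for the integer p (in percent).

#FCFC10 is rgb(252, 252, 16); #B5B550 is rgb(181, 181, 80).
On the R channel (widest range): 181 ≈ 252 + (p/100)(128 − 252), so p ≈ 100×(181 − 252)/(128 − 252) = -7100/-124 = 57.26.
p = 57 reproduces all three channels after rounding.

57%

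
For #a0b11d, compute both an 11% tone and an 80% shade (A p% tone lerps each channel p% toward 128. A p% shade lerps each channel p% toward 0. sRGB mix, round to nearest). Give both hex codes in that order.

#a0b11d is rgb(160, 177, 29).
11% tone:
  R: 160 + 0.11×(128−160) = 160 − 3.52 = 156.48 → 156
  G: 177 + 0.11×(128−177) = 177 − 5.39 = 171.61 → 172
  B: 29 + 0.11×(128−29) = 29 + 10.89 = 39.89 → 40
  → #9cac28
80% shade:
  R: 160 + 0.8×(0−160) = 160 − 128 = 32 → 32
  G: 177 + 0.8×(0−177) = 177 − 141.6 = 35.4 → 35
  B: 29 + 0.8×(0−29) = 29 − 23.2 = 5.8 → 6
  → #202306

#9cac28, #202306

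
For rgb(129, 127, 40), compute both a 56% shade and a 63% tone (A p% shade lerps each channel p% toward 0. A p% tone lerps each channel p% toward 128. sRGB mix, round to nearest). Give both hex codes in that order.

#393812, #80805F

56% shade:
  R: 129 − 72.24 = 56.76 → 57
  G: 127 + 0.56×(0−127) = 127 − 71.12 = 55.88 → 56
  B: 40 − 22.4 = 17.6 → 18
  → #393812
63% tone:
  R: 129 + 0.63×(128−129) = 129 − 0.63 = 128.37 → 128
  G: 127 + 0.63 = 127.63 → 128
  B: 40 + 55.44 = 95.44 → 95
  → #80805F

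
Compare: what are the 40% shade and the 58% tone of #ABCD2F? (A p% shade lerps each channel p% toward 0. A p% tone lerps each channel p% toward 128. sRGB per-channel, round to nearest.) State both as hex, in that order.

#677B1C, #92A05E

#ABCD2F is rgb(171, 205, 47).
40% shade:
  R: 171 − 68.4 = 102.6 → 103
  G: 205 + 0.4×(0−205) = 205 − 82 = 123 → 123
  B: 47 + 0.4×(0−47) = 47 − 18.8 = 28.2 → 28
  → #677B1C
58% tone:
  R: 171 + 0.58×(128−171) = 171 − 24.94 = 146.06 → 146
  G: 205 + 0.58×(128−205) = 205 − 44.66 = 160.34 → 160
  B: 47 + 0.58×(128−47) = 47 + 46.98 = 93.98 → 94
  → #92A05E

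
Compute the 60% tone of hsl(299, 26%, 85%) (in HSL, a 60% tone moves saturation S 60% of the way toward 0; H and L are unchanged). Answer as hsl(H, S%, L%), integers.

hsl(299, 10%, 85%)

S moves 60% from 26 toward 0: 26 − 15.6 = 10.4 → 10.
H and L are unchanged.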